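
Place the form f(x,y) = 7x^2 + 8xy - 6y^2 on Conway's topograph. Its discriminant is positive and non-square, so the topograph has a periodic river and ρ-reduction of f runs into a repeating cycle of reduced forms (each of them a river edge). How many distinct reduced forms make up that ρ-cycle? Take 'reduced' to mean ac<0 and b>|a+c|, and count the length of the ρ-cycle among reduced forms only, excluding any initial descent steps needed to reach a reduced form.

D = 232, ⌊√D⌋ = 15
river: ρ → (-6,4,9)
river: ρ → (9,14,-1)
river: ρ → (-1,14,9)
river: ρ → (9,4,-6)
river: ρ → (-6,8,7)
river: ρ → (7,6,-7)
river: ρ → (-7,8,6)
river: ρ → (6,4,-9)
river: ρ → (-9,14,1)
river: ρ → (1,14,-9)
river: ρ → (-9,4,6)
river: ρ → (6,8,-7)
river: ρ → (-7,6,7)
river: ρ → (7,8,-6)
ρ-cycle length = 14 (tail of 0 descent steps not counted)

14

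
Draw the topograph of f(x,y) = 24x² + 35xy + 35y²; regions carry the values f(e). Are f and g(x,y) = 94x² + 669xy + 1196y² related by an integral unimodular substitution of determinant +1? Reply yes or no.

D₁ = -2135, D₂ = -2135
f: translate: b→-13 (≡35 mod 48), so (24,35,35)→(24,-13,24)
f: flip: (24,-13,24)→(24,13,24)
f: reduced (well bottom): (24,13,24) with a≤c, −a<b≤a
g: translate: b→-83 (≡669 mod 188), so (94,669,1196)→(94,-83,24)
g: flip: (94,-83,24)→(24,83,94)
g: translate: b→-13 (≡83 mod 48), so (24,83,94)→(24,-13,24)
g: flip: (24,-13,24)→(24,13,24)
g: reduced (well bottom): (24,13,24) with a≤c, −a<b≤a
reduced forms (24, 13, 24) vs (24, 13, 24) ⇒ equivalent

yes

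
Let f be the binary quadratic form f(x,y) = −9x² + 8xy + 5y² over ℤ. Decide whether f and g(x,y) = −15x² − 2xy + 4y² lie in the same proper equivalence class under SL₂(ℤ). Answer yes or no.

D₁ = 244, D₂ = 244
river cycle of f (length 22): (5, 12, -5), (-5, 8, 9), (9, 10, -4), (-4, 14, 3), (3, 10, -12), (-12, 14, 1), (1, 14, -12), (-12, 10, 3), (3, 14, -4), (-4, 10, 9), … (12 more)
river cycle of g (length 22): (4, 10, -9), (-9, 8, 5), (5, 12, -5), (-5, 8, 9), (9, 10, -4), (-4, 14, 3), (3, 10, -12), (-12, 14, 1), (1, 14, -12), (-12, 10, 3), … (12 more)
cycles coincide ⇒ equivalent

yes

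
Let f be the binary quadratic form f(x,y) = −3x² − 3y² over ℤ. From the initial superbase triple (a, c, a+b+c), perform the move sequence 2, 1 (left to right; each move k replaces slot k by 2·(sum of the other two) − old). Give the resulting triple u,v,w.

start (-3,-3,-6) = (f(1,0),f(0,1),f(1,1))
replace slot 2: 2·((-3)+(-6)) − (-3) = -15 → (-3,-15,-6)
replace slot 1: 2·((-15)+(-6)) − (-3) = -39 → (-39,-15,-6)

-39,-15,-6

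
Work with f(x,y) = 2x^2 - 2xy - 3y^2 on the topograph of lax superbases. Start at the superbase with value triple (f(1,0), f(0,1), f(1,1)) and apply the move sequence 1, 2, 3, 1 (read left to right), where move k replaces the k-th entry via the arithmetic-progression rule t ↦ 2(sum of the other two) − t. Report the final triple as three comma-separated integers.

start (2,-3,-3) = (f(1,0),f(0,1),f(1,1))
replace slot 1: 2·((-3)+(-3)) − 2 = -14 → (-14,-3,-3)
replace slot 2: 2·((-14)+(-3)) − (-3) = -31 → (-14,-31,-3)
replace slot 3: 2·((-14)+(-31)) − (-3) = -87 → (-14,-31,-87)
replace slot 1: 2·((-31)+(-87)) − (-14) = -222 → (-222,-31,-87)

-222,-31,-87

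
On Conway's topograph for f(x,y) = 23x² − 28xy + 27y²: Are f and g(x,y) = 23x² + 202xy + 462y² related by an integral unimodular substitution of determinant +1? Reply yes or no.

D₁ = -1700, D₂ = -1700
f: translate: b→18 (≡-28 mod 46), so (23,-28,27)→(23,18,22)
f: flip: (23,18,22)→(22,-18,23)
f: reduced (well bottom): (22,-18,23) with a≤c, −a<b≤a
g: translate: b→18 (≡202 mod 46), so (23,202,462)→(23,18,22)
g: flip: (23,18,22)→(22,-18,23)
g: reduced (well bottom): (22,-18,23) with a≤c, −a<b≤a
reduced forms (22, -18, 23) vs (22, -18, 23) ⇒ equivalent

yes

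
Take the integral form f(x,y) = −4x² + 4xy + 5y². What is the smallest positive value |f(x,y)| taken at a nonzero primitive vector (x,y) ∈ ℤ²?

river: ρ → (5,6,-3)
river: ρ → (-3,6,5)
river: ρ → (5,4,-4)
river: ρ → (-4,4,5)
closes: descent 0, river 4
min |a| on river = 3

3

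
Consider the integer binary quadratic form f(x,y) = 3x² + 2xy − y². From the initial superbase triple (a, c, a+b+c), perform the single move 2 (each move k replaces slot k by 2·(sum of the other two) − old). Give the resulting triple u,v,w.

start (3,-1,4) = (f(1,0),f(0,1),f(1,1))
replace slot 2: 2·(3+4) − (-1) = 15 → (3,15,4)

3,15,4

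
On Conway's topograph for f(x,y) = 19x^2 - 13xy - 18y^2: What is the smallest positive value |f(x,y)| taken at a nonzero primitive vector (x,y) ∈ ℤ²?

descent: ρ → (-18,13,19)  [lands on river]
river: ρ → (19,25,-12)
river: ρ → (-12,23,21)
river: ρ → (21,19,-14)
river: ρ → (-14,37,3)
river: ρ → (3,35,-26)
river: ρ → (-26,17,12)
river: ρ → (12,31,-12)
river: ρ → (-12,17,26)
river: ρ → (26,35,-3)
river: ρ → (-3,37,14)
river: ρ → (14,19,-21)
river: ρ → (-21,23,12)
river: ρ → (12,25,-19)
river: ρ → (-19,13,18)
river: ρ → (18,23,-14)
river: ρ → (-14,33,8)
river: ρ → (8,31,-18)
river: ρ → (-18,5,21)
river: ρ → (21,37,-2)
river: ρ → (-2,39,2)
river: ρ → (2,37,-21)
river: ρ → (-21,5,18)
river: ρ → (18,31,-8)
river: ρ → (-8,33,14)
river: ρ → (14,23,-18)
closes: descent 1, river 26
min |a| on river = 2

2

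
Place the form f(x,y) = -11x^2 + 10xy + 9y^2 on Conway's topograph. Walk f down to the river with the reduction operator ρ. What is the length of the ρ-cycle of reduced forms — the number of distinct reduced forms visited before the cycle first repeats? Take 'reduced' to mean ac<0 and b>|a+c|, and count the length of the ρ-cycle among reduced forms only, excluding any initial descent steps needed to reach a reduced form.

D = 496, ⌊√D⌋ = 22
river: ρ → (9,8,-12)
river: ρ → (-12,16,5)
river: ρ → (5,14,-15)
river: ρ → (-15,16,4)
river: ρ → (4,16,-15)
river: ρ → (-15,14,5)
river: ρ → (5,16,-12)
river: ρ → (-12,8,9)
river: ρ → (9,10,-11)
river: ρ → (-11,12,8)
river: ρ → (8,20,-3)
river: ρ → (-3,22,1)
river: ρ → (1,22,-3)
river: ρ → (-3,20,8)
river: ρ → (8,12,-11)
river: ρ → (-11,10,9)
ρ-cycle length = 16 (tail of 0 descent steps not counted)

16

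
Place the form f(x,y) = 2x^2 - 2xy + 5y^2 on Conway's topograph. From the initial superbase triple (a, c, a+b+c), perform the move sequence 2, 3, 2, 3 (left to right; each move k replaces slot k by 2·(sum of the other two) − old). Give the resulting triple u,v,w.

start (2,5,5) = (f(1,0),f(0,1),f(1,1))
replace slot 2: 2·(2+5) − 5 = 9 → (2,9,5)
replace slot 3: 2·(2+9) − 5 = 17 → (2,9,17)
replace slot 2: 2·(2+17) − 9 = 29 → (2,29,17)
replace slot 3: 2·(2+29) − 17 = 45 → (2,29,45)

2,29,45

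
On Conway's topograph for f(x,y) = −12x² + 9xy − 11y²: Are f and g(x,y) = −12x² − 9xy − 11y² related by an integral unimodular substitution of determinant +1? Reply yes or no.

D₁ = -447, D₂ = -447
f is negative-definite; reduce −f:
−f: flip: (12,-9,11)→(11,9,12)
−f: reduced (well bottom): (11,9,12) with a≤c, −a<b≤a
flip sign back: reduced form of f is (-11,-9,-12)
g is negative-definite; reduce −g:
−g: flip: (12,9,11)→(11,-9,12)
−g: reduced (well bottom): (11,-9,12) with a≤c, −a<b≤a
flip sign back: reduced form of g is (-11,9,-12)
reduced forms (-11, -9, -12) vs (-11, 9, -12) ⇒ inequivalent

no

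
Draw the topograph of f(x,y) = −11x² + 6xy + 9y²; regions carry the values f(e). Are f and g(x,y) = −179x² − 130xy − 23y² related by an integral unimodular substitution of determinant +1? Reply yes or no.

D₁ = 432, D₂ = 432
river cycle of f (length 8): (9, 12, -8), (-8, 20, 1), (1, 20, -8), (-8, 12, 9), (9, 6, -11), (-11, 16, 4), (4, 16, -11), (-11, 6, 9)
river cycle of g (length 8): (4, 16, -11), (-11, 6, 9), (9, 12, -8), (-8, 20, 1), (1, 20, -8), (-8, 12, 9), (9, 6, -11), (-11, 16, 4)
cycles coincide ⇒ equivalent

yes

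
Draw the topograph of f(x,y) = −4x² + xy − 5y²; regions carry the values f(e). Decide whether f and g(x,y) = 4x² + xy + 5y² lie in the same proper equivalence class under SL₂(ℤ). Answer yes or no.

D₁ = -79, D₂ = -79
f is negative-definite; reduce −f:
−f: reduced (well bottom): (4,-1,5) with a≤c, −a<b≤a
flip sign back: reduced form of f is (-4,1,-5)
g: reduced (well bottom): (4,1,5) with a≤c, −a<b≤a
reduced forms (-4, 1, -5) vs (4, 1, 5) ⇒ inequivalent

no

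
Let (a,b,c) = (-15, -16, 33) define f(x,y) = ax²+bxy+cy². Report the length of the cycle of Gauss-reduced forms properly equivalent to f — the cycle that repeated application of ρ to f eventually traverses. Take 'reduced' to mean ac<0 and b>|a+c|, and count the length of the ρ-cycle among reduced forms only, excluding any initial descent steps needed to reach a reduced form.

D = 2236, ⌊√D⌋ = 47
descent: ρ → (33,16,-15)
descent: ρ → (-15,44,5)  [lands on river]
river: ρ → (5,46,-6)
river: ρ → (-6,38,33)
river: ρ → (33,28,-11)
river: ρ → (-11,38,18)
river: ρ → (18,34,-15)
river: ρ → (-15,26,26)
river: ρ → (26,26,-15)
river: ρ → (-15,34,18)
river: ρ → (18,38,-11)
river: ρ → (-11,28,33)
river: ρ → (33,38,-6)
river: ρ → (-6,46,5)
river: ρ → (5,44,-15)
river: ρ → (-15,46,2)
river: ρ → (2,46,-15)
ρ-cycle length = 16 (tail of 2 descent steps not counted)

16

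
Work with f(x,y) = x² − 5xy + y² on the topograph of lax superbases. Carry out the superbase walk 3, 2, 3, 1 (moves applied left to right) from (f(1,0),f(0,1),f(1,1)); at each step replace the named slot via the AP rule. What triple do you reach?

start (1,1,-3) = (f(1,0),f(0,1),f(1,1))
replace slot 3: 2·(1+1) − (-3) = 7 → (1,1,7)
replace slot 2: 2·(1+7) − 1 = 15 → (1,15,7)
replace slot 3: 2·(1+15) − 7 = 25 → (1,15,25)
replace slot 1: 2·(15+25) − 1 = 79 → (79,15,25)

79,15,25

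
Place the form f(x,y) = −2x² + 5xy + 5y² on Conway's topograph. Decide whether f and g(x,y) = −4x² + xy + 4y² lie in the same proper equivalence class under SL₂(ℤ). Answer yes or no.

D₁ = 65, D₂ = 65
river cycle of f (length 6): (5, 5, -2), (-2, 7, 2), (2, 5, -5), (-5, 5, 2), (2, 7, -2), (-2, 5, 5)
river cycle of g (length 6): (4, 7, -1), (-1, 7, 4), (4, 1, -4), (-4, 7, 1), (1, 7, -4), (-4, 1, 4)
cycles differ ⇒ inequivalent

no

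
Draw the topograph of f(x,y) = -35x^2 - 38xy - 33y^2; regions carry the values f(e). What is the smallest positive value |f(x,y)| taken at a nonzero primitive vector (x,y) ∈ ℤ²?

translate: b→-32 (≡38 mod 70), so (35,38,33)→(35,-32,30)
flip: (35,-32,30)→(30,32,35)
translate: b→-28 (≡32 mod 60), so (30,32,35)→(30,-28,33)
reduced (well bottom): (30,-28,33) with a≤c, −a<b≤a
well minimum |f| = |-30| = 30 (negative-definite)

30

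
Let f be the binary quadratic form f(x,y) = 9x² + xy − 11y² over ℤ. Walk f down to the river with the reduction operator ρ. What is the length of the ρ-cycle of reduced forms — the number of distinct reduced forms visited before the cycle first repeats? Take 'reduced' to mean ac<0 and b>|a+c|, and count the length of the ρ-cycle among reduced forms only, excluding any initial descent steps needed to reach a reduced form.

D = 397, ⌊√D⌋ = 19
descent: ρ → (-11,-1,9)
descent: ρ → (9,19,-1)  [lands on river]
river: ρ → (-1,19,9)
river: ρ → (9,17,-3)
river: ρ → (-3,19,3)
river: ρ → (3,17,-9)
river: ρ → (-9,19,1)
river: ρ → (1,19,-9)
river: ρ → (-9,17,3)
river: ρ → (3,19,-3)
river: ρ → (-3,17,9)
ρ-cycle length = 10 (tail of 2 descent steps not counted)

10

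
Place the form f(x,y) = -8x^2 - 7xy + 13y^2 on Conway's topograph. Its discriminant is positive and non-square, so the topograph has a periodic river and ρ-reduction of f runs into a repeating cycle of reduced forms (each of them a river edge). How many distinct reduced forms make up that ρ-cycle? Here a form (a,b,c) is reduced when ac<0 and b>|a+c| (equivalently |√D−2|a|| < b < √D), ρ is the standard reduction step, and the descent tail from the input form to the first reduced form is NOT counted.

D = 465, ⌊√D⌋ = 21
descent: ρ → (13,7,-8)  [lands on river]
river: ρ → (-8,9,12)
river: ρ → (12,15,-5)
river: ρ → (-5,15,12)
river: ρ → (12,9,-8)
river: ρ → (-8,7,13)
river: ρ → (13,19,-2)
river: ρ → (-2,21,3)
river: ρ → (3,21,-2)
river: ρ → (-2,19,13)
ρ-cycle length = 10 (tail of 1 descent step not counted)

10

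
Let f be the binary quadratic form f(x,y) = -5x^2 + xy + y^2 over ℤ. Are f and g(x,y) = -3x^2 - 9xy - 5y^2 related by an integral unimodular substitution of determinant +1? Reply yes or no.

D₁ = 21, D₂ = 21
river cycle of f (length 2): (1, 3, -3), (-3, 3, 1)
river cycle of g (length 2): (1, 3, -3), (-3, 3, 1)
cycles coincide ⇒ equivalent

yes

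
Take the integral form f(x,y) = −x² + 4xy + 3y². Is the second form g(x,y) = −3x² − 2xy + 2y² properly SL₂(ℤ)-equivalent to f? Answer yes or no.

D₁ = 28, D₂ = 28
river cycle of f (length 4): (3, 2, -2), (-2, 2, 3), (3, 4, -1), (-1, 4, 3)
river cycle of g (length 4): (2, 2, -3), (-3, 4, 1), (1, 4, -3), (-3, 2, 2)
cycles differ ⇒ inequivalent

no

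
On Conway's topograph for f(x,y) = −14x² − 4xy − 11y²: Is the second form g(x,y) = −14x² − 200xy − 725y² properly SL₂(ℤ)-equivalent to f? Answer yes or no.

D₁ = -600, D₂ = -600
f is negative-definite; reduce −f:
−f: flip: (14,4,11)→(11,-4,14)
−f: reduced (well bottom): (11,-4,14) with a≤c, −a<b≤a
flip sign back: reduced form of f is (-11,4,-14)
g is negative-definite; reduce −g:
−g: translate: b→4 (≡200 mod 28), so (14,200,725)→(14,4,11)
−g: flip: (14,4,11)→(11,-4,14)
−g: reduced (well bottom): (11,-4,14) with a≤c, −a<b≤a
flip sign back: reduced form of g is (-11,4,-14)
reduced forms (-11, 4, -14) vs (-11, 4, -14) ⇒ equivalent

yes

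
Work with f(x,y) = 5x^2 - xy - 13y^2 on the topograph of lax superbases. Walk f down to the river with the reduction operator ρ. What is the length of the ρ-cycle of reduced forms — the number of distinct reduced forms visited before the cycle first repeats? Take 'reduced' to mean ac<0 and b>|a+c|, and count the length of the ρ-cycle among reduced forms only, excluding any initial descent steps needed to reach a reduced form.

D = 261, ⌊√D⌋ = 16
descent: ρ → (-13,1,5)
descent: ρ → (5,9,-9)  [lands on river]
river: ρ → (-9,9,5)
river: ρ → (5,11,-7)
river: ρ → (-7,3,9)
river: ρ → (9,15,-1)
river: ρ → (-1,15,9)
river: ρ → (9,3,-7)
river: ρ → (-7,11,5)
ρ-cycle length = 8 (tail of 2 descent steps not counted)

8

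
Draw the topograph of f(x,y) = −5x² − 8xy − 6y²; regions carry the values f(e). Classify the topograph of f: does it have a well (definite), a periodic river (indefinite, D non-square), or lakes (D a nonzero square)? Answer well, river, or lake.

D = b²−4ac = (-8)² − 4·(-5)·(-6) = -56
D < 0 ⇒ definite ⇒ every region one sign ⇒ single well

well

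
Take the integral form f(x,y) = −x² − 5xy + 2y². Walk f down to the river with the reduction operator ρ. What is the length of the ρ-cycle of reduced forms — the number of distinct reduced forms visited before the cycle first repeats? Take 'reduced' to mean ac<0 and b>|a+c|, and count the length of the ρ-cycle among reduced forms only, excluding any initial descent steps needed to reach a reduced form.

D = 33, ⌊√D⌋ = 5
descent: ρ → (2,5,-1)  [lands on river]
river: ρ → (-1,5,2)
river: ρ → (2,3,-3)
river: ρ → (-3,3,2)
ρ-cycle length = 4 (tail of 1 descent step not counted)

4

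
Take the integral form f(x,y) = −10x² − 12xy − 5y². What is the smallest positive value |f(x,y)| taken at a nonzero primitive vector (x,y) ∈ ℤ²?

translate: b→-8 (≡12 mod 20), so (10,12,5)→(10,-8,3)
flip: (10,-8,3)→(3,8,10)
translate: b→2 (≡8 mod 6), so (3,8,10)→(3,2,5)
reduced (well bottom): (3,2,5) with a≤c, −a<b≤a
well minimum |f| = |-3| = 3 (negative-definite)

3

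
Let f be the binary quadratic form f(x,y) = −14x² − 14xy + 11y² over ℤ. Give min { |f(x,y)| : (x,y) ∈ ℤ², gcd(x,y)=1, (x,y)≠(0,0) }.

descent: ρ → (11,14,-14)  [lands on river]
river: ρ → (-14,14,11)
river: ρ → (11,8,-17)
river: ρ → (-17,26,2)
river: ρ → (2,26,-17)
river: ρ → (-17,8,11)
closes: descent 1, river 6
min |a| on river = 2

2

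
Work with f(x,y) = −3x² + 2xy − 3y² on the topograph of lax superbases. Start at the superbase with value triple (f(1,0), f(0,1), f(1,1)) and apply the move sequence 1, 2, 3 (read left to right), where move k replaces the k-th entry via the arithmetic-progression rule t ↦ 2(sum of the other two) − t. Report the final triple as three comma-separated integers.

start (-3,-3,-4) = (f(1,0),f(0,1),f(1,1))
replace slot 1: 2·((-3)+(-4)) − (-3) = -11 → (-11,-3,-4)
replace slot 2: 2·((-11)+(-4)) − (-3) = -27 → (-11,-27,-4)
replace slot 3: 2·((-11)+(-27)) − (-4) = -72 → (-11,-27,-72)

-11,-27,-72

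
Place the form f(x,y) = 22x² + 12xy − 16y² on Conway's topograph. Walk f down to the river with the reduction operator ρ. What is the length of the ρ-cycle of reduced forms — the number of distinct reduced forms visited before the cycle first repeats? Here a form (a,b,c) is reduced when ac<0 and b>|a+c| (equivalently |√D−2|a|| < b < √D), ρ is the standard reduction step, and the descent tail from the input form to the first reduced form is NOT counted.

D = 1552, ⌊√D⌋ = 39
river: ρ → (-16,20,18)
river: ρ → (18,16,-18)
river: ρ → (-18,20,16)
river: ρ → (16,12,-22)
river: ρ → (-22,32,6)
river: ρ → (6,28,-32)
river: ρ → (-32,36,2)
river: ρ → (2,36,-32)
river: ρ → (-32,28,6)
river: ρ → (6,32,-22)
river: ρ → (-22,12,16)
river: ρ → (16,20,-18)
river: ρ → (-18,16,18)
river: ρ → (18,20,-16)
river: ρ → (-16,12,22)
river: ρ → (22,32,-6)
river: ρ → (-6,28,32)
river: ρ → (32,36,-2)
river: ρ → (-2,36,32)
river: ρ → (32,28,-6)
river: ρ → (-6,32,22)
river: ρ → (22,12,-16)
ρ-cycle length = 22 (tail of 0 descent steps not counted)

22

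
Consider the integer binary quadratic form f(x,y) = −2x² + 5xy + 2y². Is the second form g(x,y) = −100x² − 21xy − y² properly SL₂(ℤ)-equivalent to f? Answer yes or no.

D₁ = 41, D₂ = 41
river cycle of f (length 10): (2, 3, -4), (-4, 5, 1), (1, 5, -4), (-4, 3, 2), (2, 5, -2), (-2, 3, 4), (4, 5, -1), (-1, 5, 4), (4, 3, -2), (-2, 5, 2)
river cycle of g (length 10): (-1, 5, 4), (4, 3, -2), (-2, 5, 2), (2, 3, -4), (-4, 5, 1), (1, 5, -4), (-4, 3, 2), (2, 5, -2), (-2, 3, 4), (4, 5, -1)
cycles coincide ⇒ equivalent

yes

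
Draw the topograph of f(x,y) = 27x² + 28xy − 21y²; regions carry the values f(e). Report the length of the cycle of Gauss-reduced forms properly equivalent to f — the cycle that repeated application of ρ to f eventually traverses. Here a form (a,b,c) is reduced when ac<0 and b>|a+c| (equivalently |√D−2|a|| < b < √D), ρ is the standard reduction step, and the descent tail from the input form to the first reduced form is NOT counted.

D = 3052, ⌊√D⌋ = 55
river: ρ → (-21,14,34)
river: ρ → (34,54,-1)
river: ρ → (-1,54,34)
river: ρ → (34,14,-21)
river: ρ → (-21,28,27)
river: ρ → (27,26,-22)
river: ρ → (-22,18,31)
river: ρ → (31,44,-9)
river: ρ → (-9,46,26)
river: ρ → (26,6,-29)
river: ρ → (-29,52,3)
river: ρ → (3,50,-46)
river: ρ → (-46,42,7)
river: ρ → (7,42,-46)
river: ρ → (-46,50,3)
river: ρ → (3,52,-29)
river: ρ → (-29,6,26)
river: ρ → (26,46,-9)
river: ρ → (-9,44,31)
river: ρ → (31,18,-22)
river: ρ → (-22,26,27)
river: ρ → (27,28,-21)
ρ-cycle length = 22 (tail of 0 descent steps not counted)

22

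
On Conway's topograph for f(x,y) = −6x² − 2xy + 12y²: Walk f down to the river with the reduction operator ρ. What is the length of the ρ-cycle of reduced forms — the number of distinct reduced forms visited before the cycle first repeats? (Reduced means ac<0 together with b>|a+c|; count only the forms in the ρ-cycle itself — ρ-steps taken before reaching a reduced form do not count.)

D = 292, ⌊√D⌋ = 17
descent: ρ → (12,2,-6)
descent: ρ → (-6,10,8)  [lands on river]
river: ρ → (8,6,-8)
river: ρ → (-8,10,6)
river: ρ → (6,14,-4)
river: ρ → (-4,10,12)
river: ρ → (12,14,-2)
river: ρ → (-2,14,12)
river: ρ → (12,10,-4)
river: ρ → (-4,14,6)
river: ρ → (6,10,-8)
river: ρ → (-8,6,8)
river: ρ → (8,10,-6)
river: ρ → (-6,14,4)
river: ρ → (4,10,-12)
river: ρ → (-12,14,2)
river: ρ → (2,14,-12)
river: ρ → (-12,10,4)
river: ρ → (4,14,-6)
ρ-cycle length = 18 (tail of 2 descent steps not counted)

18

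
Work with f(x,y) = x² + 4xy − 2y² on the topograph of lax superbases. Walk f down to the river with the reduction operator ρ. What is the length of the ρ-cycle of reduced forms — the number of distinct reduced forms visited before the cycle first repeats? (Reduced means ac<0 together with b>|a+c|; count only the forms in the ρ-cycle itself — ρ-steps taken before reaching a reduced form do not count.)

D = 24, ⌊√D⌋ = 4
river: ρ → (-2,4,1)
river: ρ → (1,4,-2)
ρ-cycle length = 2 (tail of 0 descent steps not counted)

2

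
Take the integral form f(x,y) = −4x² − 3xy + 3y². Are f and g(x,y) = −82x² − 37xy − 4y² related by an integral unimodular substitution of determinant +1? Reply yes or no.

D₁ = 57, D₂ = 57
river cycle of f (length 6): (3, 3, -4), (-4, 5, 2), (2, 7, -1), (-1, 7, 2), (2, 5, -4), (-4, 3, 3)
river cycle of g (length 6): (-4, 5, 2), (2, 7, -1), (-1, 7, 2), (2, 5, -4), (-4, 3, 3), (3, 3, -4)
cycles coincide ⇒ equivalent

yes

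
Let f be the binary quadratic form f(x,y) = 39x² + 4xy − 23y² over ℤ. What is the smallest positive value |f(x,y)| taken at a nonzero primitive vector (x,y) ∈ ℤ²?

descent: ρ → (-23,42,20)  [lands on river]
river: ρ → (20,38,-27)
river: ρ → (-27,16,31)
river: ρ → (31,46,-12)
river: ρ → (-12,50,23)
river: ρ → (23,42,-20)
river: ρ → (-20,38,27)
river: ρ → (27,16,-31)
river: ρ → (-31,46,12)
river: ρ → (12,50,-23)
closes: descent 1, river 10
min |a| on river = 12

12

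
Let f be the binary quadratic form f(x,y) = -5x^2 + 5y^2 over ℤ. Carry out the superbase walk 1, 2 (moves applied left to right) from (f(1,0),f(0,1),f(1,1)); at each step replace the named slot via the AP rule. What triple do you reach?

start (-5,5,0) = (f(1,0),f(0,1),f(1,1))
replace slot 1: 2·(5+0) − (-5) = 15 → (15,5,0)
replace slot 2: 2·(15+0) − 5 = 25 → (15,25,0)

15,25,0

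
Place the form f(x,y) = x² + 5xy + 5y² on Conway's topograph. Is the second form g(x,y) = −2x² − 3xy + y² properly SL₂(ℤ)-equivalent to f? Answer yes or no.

D₁ = 5, D₂ = 17
discriminants differ ⇒ not SL₂(ℤ)-equivalent

no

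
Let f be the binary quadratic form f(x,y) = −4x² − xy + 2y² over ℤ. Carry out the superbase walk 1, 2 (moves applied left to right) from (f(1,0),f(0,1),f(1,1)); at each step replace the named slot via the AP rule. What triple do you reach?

start (-4,2,-3) = (f(1,0),f(0,1),f(1,1))
replace slot 1: 2·(2+(-3)) − (-4) = 2 → (2,2,-3)
replace slot 2: 2·(2+(-3)) − 2 = -4 → (2,-4,-3)

2,-4,-3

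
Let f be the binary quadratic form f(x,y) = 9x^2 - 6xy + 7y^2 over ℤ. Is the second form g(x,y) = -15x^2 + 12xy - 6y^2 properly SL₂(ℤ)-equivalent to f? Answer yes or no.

D₁ = -216, D₂ = -216
f: flip: (9,-6,7)→(7,6,9)
f: reduced (well bottom): (7,6,9) with a≤c, −a<b≤a
g is negative-definite; reduce −g:
−g: flip: (15,-12,6)→(6,12,15)
−g: translate: b→0 (≡12 mod 12), so (6,12,15)→(6,0,9)
−g: reduced (well bottom): (6,0,9) with a≤c, −a<b≤a
flip sign back: reduced form of g is (-6,0,-9)
reduced forms (7, 6, 9) vs (-6, 0, -9) ⇒ inequivalent

no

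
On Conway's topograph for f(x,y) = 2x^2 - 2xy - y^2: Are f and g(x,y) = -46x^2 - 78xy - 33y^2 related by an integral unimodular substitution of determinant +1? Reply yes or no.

D₁ = 12, D₂ = 12
river cycle of f (length 2): (-1, 2, 2), (2, 2, -1)
river cycle of g (length 2): (-1, 2, 2), (2, 2, -1)
cycles coincide ⇒ equivalent

yes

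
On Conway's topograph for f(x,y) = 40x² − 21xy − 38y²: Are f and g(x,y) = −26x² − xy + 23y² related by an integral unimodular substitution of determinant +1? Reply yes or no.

D₁ = 6521, D₂ = 2393
discriminants differ ⇒ not SL₂(ℤ)-equivalent

no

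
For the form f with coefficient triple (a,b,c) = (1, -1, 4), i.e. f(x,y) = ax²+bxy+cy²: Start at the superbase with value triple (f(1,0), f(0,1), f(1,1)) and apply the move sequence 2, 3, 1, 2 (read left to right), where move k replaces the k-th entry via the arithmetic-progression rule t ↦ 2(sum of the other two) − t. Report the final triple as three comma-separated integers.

start (1,4,4) = (f(1,0),f(0,1),f(1,1))
replace slot 2: 2·(1+4) − 4 = 6 → (1,6,4)
replace slot 3: 2·(1+6) − 4 = 10 → (1,6,10)
replace slot 1: 2·(6+10) − 1 = 31 → (31,6,10)
replace slot 2: 2·(31+10) − 6 = 76 → (31,76,10)

31,76,10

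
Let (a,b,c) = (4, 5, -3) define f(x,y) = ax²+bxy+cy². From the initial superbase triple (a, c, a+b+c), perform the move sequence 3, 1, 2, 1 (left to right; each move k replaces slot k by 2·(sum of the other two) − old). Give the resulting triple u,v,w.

start (4,-3,6) = (f(1,0),f(0,1),f(1,1))
replace slot 3: 2·(4+(-3)) − 6 = -4 → (4,-3,-4)
replace slot 1: 2·((-3)+(-4)) − 4 = -18 → (-18,-3,-4)
replace slot 2: 2·((-18)+(-4)) − (-3) = -41 → (-18,-41,-4)
replace slot 1: 2·((-41)+(-4)) − (-18) = -72 → (-72,-41,-4)

-72,-41,-4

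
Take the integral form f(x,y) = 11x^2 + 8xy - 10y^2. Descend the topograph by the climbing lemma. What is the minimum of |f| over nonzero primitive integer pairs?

river: ρ → (-10,12,9)
river: ρ → (9,6,-13)
river: ρ → (-13,20,2)
river: ρ → (2,20,-13)
river: ρ → (-13,6,9)
river: ρ → (9,12,-10)
river: ρ → (-10,8,11)
river: ρ → (11,14,-7)
river: ρ → (-7,14,11)
river: ρ → (11,8,-10)
closes: descent 0, river 10
min |a| on river = 2

2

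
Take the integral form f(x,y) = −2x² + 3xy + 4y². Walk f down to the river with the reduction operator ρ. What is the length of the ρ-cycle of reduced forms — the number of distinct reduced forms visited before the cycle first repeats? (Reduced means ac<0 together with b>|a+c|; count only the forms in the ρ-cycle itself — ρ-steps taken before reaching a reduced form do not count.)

D = 41, ⌊√D⌋ = 6
river: ρ → (4,5,-1)
river: ρ → (-1,5,4)
river: ρ → (4,3,-2)
river: ρ → (-2,5,2)
river: ρ → (2,3,-4)
river: ρ → (-4,5,1)
river: ρ → (1,5,-4)
river: ρ → (-4,3,2)
river: ρ → (2,5,-2)
river: ρ → (-2,3,4)
ρ-cycle length = 10 (tail of 0 descent steps not counted)

10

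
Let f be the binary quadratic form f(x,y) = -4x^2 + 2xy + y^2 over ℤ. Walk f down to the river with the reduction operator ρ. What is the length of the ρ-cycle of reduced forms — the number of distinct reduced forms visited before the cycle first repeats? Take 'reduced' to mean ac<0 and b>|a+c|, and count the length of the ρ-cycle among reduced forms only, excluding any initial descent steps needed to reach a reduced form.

D = 20, ⌊√D⌋ = 4
descent: ρ → (1,4,-1)  [lands on river]
river: ρ → (-1,4,1)
ρ-cycle length = 2 (tail of 1 descent step not counted)

2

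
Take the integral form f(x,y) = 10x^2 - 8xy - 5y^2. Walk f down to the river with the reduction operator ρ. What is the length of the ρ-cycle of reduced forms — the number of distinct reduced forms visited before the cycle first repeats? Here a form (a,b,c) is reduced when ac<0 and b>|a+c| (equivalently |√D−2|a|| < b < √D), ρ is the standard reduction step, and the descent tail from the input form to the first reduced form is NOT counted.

D = 264, ⌊√D⌋ = 16
descent: ρ → (-5,8,10)  [lands on river]
river: ρ → (10,12,-3)
river: ρ → (-3,12,10)
river: ρ → (10,8,-5)
river: ρ → (-5,12,6)
river: ρ → (6,12,-5)
ρ-cycle length = 6 (tail of 1 descent step not counted)

6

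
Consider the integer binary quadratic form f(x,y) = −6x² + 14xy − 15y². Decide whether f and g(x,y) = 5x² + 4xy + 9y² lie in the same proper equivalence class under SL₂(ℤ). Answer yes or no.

D₁ = -164, D₂ = -164
f is negative-definite; reduce −f:
−f: translate: b→-2 (≡-14 mod 12), so (6,-14,15)→(6,-2,7)
−f: reduced (well bottom): (6,-2,7) with a≤c, −a<b≤a
flip sign back: reduced form of f is (-6,2,-7)
g: reduced (well bottom): (5,4,9) with a≤c, −a<b≤a
reduced forms (-6, 2, -7) vs (5, 4, 9) ⇒ inequivalent

no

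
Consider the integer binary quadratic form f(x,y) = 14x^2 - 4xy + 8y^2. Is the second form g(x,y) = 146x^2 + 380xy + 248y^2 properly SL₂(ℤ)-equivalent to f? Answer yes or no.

D₁ = -432, D₂ = -432
f: flip: (14,-4,8)→(8,4,14)
f: reduced (well bottom): (8,4,14) with a≤c, −a<b≤a
g: translate: b→88 (≡380 mod 292), so (146,380,248)→(146,88,14)
g: flip: (146,88,14)→(14,-88,146)
g: translate: b→-4 (≡-88 mod 28), so (14,-88,146)→(14,-4,8)
g: flip: (14,-4,8)→(8,4,14)
g: reduced (well bottom): (8,4,14) with a≤c, −a<b≤a
reduced forms (8, 4, 14) vs (8, 4, 14) ⇒ equivalent

yes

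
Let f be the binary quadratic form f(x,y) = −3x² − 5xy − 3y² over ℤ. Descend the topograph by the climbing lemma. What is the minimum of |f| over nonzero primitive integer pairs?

translate: b→-1 (≡5 mod 6), so (3,5,3)→(3,-1,1)
flip: (3,-1,1)→(1,1,3)
reduced (well bottom): (1,1,3) with a≤c, −a<b≤a
well minimum |f| = |-1| = 1 (negative-definite)

1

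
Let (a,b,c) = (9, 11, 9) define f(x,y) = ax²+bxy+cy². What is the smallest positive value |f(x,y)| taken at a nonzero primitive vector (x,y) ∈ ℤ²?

translate: b→-7 (≡11 mod 18), so (9,11,9)→(9,-7,7)
flip: (9,-7,7)→(7,7,9)
reduced (well bottom): (7,7,9) with a≤c, −a<b≤a
well minimum = a = 7

7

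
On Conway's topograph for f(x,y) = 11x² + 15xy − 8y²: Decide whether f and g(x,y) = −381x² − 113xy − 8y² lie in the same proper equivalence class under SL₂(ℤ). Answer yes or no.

D₁ = 577, D₂ = 577
river cycle of f (length 10): (-8, 17, 9), (9, 19, -6), (-6, 17, 12), (12, 7, -11), (-11, 15, 8), (8, 17, -9), (-9, 19, 6), (6, 17, -12), (-12, 7, 11), (11, 15, -8)
river cycle of g (length 10): (-8, 17, 9), (9, 19, -6), (-6, 17, 12), (12, 7, -11), (-11, 15, 8), (8, 17, -9), (-9, 19, 6), (6, 17, -12), (-12, 7, 11), (11, 15, -8)
cycles coincide ⇒ equivalent

yes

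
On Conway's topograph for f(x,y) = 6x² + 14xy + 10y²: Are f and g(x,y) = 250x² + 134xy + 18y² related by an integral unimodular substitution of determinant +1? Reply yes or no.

D₁ = -44, D₂ = -44
f: translate: b→2 (≡14 mod 12), so (6,14,10)→(6,2,2)
f: flip: (6,2,2)→(2,-2,6)
f: translate: b→2 (≡-2 mod 4), so (2,-2,6)→(2,2,6)
f: reduced (well bottom): (2,2,6) with a≤c, −a<b≤a
g: flip: (250,134,18)→(18,-134,250)
g: translate: b→10 (≡-134 mod 36), so (18,-134,250)→(18,10,2)
g: flip: (18,10,2)→(2,-10,18)
g: translate: b→2 (≡-10 mod 4), so (2,-10,18)→(2,2,6)
g: reduced (well bottom): (2,2,6) with a≤c, −a<b≤a
reduced forms (2, 2, 6) vs (2, 2, 6) ⇒ equivalent

yes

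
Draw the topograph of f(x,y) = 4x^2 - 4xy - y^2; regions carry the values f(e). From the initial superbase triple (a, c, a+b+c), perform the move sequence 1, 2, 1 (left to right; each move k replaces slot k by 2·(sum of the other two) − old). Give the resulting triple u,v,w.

start (4,-1,-1) = (f(1,0),f(0,1),f(1,1))
replace slot 1: 2·((-1)+(-1)) − 4 = -8 → (-8,-1,-1)
replace slot 2: 2·((-8)+(-1)) − (-1) = -17 → (-8,-17,-1)
replace slot 1: 2·((-17)+(-1)) − (-8) = -28 → (-28,-17,-1)

-28,-17,-1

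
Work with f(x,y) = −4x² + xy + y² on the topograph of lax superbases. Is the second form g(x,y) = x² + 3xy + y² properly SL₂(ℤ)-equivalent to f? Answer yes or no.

D₁ = 17, D₂ = 5
discriminants differ ⇒ not SL₂(ℤ)-equivalent

no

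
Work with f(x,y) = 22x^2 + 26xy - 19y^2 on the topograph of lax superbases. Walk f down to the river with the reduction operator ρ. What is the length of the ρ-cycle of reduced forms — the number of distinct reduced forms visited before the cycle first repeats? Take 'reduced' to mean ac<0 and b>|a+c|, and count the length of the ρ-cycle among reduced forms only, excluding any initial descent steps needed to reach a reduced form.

D = 2348, ⌊√D⌋ = 48
river: ρ → (-19,12,29)
river: ρ → (29,46,-2)
river: ρ → (-2,46,29)
river: ρ → (29,12,-19)
river: ρ → (-19,26,22)
river: ρ → (22,18,-23)
river: ρ → (-23,28,17)
river: ρ → (17,40,-11)
river: ρ → (-11,48,1)
river: ρ → (1,48,-11)
river: ρ → (-11,40,17)
river: ρ → (17,28,-23)
river: ρ → (-23,18,22)
river: ρ → (22,26,-19)
ρ-cycle length = 14 (tail of 0 descent steps not counted)

14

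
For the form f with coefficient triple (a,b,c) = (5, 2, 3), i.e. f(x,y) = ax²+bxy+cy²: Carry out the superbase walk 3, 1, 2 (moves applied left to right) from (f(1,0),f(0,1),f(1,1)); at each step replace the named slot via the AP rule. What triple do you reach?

start (5,3,10) = (f(1,0),f(0,1),f(1,1))
replace slot 3: 2·(5+3) − 10 = 6 → (5,3,6)
replace slot 1: 2·(3+6) − 5 = 13 → (13,3,6)
replace slot 2: 2·(13+6) − 3 = 35 → (13,35,6)

13,35,6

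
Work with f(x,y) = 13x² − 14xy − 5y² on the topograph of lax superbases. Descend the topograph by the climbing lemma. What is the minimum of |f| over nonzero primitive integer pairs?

descent: ρ → (-5,14,13)  [lands on river]
river: ρ → (13,12,-6)
river: ρ → (-6,12,13)
river: ρ → (13,14,-5)
river: ρ → (-5,16,10)
river: ρ → (10,4,-11)
river: ρ → (-11,18,3)
river: ρ → (3,18,-11)
river: ρ → (-11,4,10)
river: ρ → (10,16,-5)
closes: descent 1, river 10
min |a| on river = 3

3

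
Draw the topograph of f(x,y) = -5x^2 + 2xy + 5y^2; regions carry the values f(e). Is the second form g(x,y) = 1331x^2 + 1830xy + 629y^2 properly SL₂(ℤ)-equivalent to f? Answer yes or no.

D₁ = 104, D₂ = 104
river cycle of f (length 6): (5, 8, -2), (-2, 8, 5), (5, 2, -5), (-5, 8, 2), (2, 8, -5), (-5, 2, 5)
river cycle of g (length 6): (5, 8, -2), (-2, 8, 5), (5, 2, -5), (-5, 8, 2), (2, 8, -5), (-5, 2, 5)
cycles coincide ⇒ equivalent

yes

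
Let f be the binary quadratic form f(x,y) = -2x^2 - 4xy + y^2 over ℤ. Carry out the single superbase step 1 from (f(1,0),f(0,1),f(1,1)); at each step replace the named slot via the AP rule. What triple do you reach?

start (-2,1,-5) = (f(1,0),f(0,1),f(1,1))
replace slot 1: 2·(1+(-5)) − (-2) = -6 → (-6,1,-5)

-6,1,-5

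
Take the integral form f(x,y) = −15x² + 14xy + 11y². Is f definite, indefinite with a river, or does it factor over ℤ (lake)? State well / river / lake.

D = b²−4ac = 14² − 4·(-15)·11 = 856
D > 0 non-square ⇒ indefinite ⇒ periodic river

river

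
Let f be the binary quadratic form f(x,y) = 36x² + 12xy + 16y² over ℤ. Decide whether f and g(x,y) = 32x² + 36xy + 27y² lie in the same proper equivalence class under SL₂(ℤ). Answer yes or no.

D₁ = -2160, D₂ = -2160
f: flip: (36,12,16)→(16,-12,36)
f: reduced (well bottom): (16,-12,36) with a≤c, −a<b≤a
g: translate: b→-28 (≡36 mod 64), so (32,36,27)→(32,-28,23)
g: flip: (32,-28,23)→(23,28,32)
g: translate: b→-18 (≡28 mod 46), so (23,28,32)→(23,-18,27)
g: reduced (well bottom): (23,-18,27) with a≤c, −a<b≤a
reduced forms (16, -12, 36) vs (23, -18, 27) ⇒ inequivalent

no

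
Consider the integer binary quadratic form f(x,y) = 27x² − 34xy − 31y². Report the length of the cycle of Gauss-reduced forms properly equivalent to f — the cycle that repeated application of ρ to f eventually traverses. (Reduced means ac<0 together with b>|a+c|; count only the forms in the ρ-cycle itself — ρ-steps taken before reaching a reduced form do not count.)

D = 4504, ⌊√D⌋ = 67
descent: ρ → (-31,34,27)  [lands on river]
river: ρ → (27,20,-38)
river: ρ → (-38,56,9)
river: ρ → (9,52,-50)
river: ρ → (-50,48,11)
river: ρ → (11,62,-15)
river: ρ → (-15,58,19)
river: ρ → (19,56,-18)
river: ρ → (-18,52,25)
river: ρ → (25,48,-22)
river: ρ → (-22,40,33)
river: ρ → (33,26,-29)
river: ρ → (-29,32,30)
river: ρ → (30,28,-31)
ρ-cycle length = 14 (tail of 1 descent step not counted)

14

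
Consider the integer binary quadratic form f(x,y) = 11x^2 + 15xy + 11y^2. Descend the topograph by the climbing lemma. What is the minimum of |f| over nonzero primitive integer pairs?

translate: b→-7 (≡15 mod 22), so (11,15,11)→(11,-7,7)
flip: (11,-7,7)→(7,7,11)
reduced (well bottom): (7,7,11) with a≤c, −a<b≤a
well minimum = a = 7

7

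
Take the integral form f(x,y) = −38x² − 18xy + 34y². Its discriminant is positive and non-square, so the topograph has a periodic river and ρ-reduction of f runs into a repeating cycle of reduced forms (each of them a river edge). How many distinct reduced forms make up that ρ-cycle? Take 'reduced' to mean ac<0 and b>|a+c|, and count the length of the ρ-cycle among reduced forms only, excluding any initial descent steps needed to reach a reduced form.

D = 5492, ⌊√D⌋ = 74
descent: ρ → (34,18,-38)  [lands on river]
river: ρ → (-38,58,14)
river: ρ → (14,54,-46)
river: ρ → (-46,38,22)
river: ρ → (22,50,-34)
river: ρ → (-34,18,38)
river: ρ → (38,58,-14)
river: ρ → (-14,54,46)
river: ρ → (46,38,-22)
river: ρ → (-22,50,34)
ρ-cycle length = 10 (tail of 1 descent step not counted)

10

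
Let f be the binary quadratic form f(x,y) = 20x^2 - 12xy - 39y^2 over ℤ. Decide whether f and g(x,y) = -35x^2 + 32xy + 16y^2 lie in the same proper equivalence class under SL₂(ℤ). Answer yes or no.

D₁ = 3264, D₂ = 3264
river cycle of f (length 10): (20, 28, -31), (-31, 34, 17), (17, 34, -31), (-31, 28, 20), (20, 52, -7), (-7, 46, 41), (41, 36, -12), (-12, 36, 41), (41, 46, -7), (-7, 52, 20)
river cycle of g (length 12): (16, 32, -35), (-35, 38, 13), (13, 40, -32), (-32, 24, 21), (21, 18, -35), (-35, 52, 4), (4, 52, -35), (-35, 18, 21), (21, 24, -32), (-32, 40, 13), … (2 more)
cycles differ ⇒ inequivalent

no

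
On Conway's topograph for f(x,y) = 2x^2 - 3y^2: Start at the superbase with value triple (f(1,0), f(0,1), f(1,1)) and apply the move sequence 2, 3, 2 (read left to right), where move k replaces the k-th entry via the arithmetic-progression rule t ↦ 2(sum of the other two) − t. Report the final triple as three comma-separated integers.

start (2,-3,-1) = (f(1,0),f(0,1),f(1,1))
replace slot 2: 2·(2+(-1)) − (-3) = 5 → (2,5,-1)
replace slot 3: 2·(2+5) − (-1) = 15 → (2,5,15)
replace slot 2: 2·(2+15) − 5 = 29 → (2,29,15)

2,29,15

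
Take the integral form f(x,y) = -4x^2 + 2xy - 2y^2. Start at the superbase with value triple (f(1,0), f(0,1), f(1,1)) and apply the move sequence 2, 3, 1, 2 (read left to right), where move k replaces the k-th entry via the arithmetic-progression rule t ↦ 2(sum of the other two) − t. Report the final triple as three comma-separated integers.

start (-4,-2,-4) = (f(1,0),f(0,1),f(1,1))
replace slot 2: 2·((-4)+(-4)) − (-2) = -14 → (-4,-14,-4)
replace slot 3: 2·((-4)+(-14)) − (-4) = -32 → (-4,-14,-32)
replace slot 1: 2·((-14)+(-32)) − (-4) = -88 → (-88,-14,-32)
replace slot 2: 2·((-88)+(-32)) − (-14) = -226 → (-88,-226,-32)

-88,-226,-32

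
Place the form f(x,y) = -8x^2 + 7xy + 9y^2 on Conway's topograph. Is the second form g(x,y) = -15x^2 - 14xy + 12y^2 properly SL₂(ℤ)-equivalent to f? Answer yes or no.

D₁ = 337, D₂ = 916
discriminants differ ⇒ not SL₂(ℤ)-equivalent

no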